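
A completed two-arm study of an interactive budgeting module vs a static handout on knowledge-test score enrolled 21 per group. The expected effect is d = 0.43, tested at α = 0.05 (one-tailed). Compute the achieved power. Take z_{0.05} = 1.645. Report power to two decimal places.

power ≈ 0.40

For two equal groups, power = Φ(d·√(n/2) − z_{α}).
d·√(n/2) = 0.43 × √(21/2) = 0.43 × 3.240 = 1.393.
z_β = 1.393 − 1.645 = -0.252.
Power = Φ(-0.252) = 0.401.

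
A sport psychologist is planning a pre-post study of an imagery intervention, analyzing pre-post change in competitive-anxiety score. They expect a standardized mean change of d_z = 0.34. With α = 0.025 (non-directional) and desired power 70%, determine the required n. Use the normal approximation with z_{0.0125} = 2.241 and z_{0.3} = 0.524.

For a paired (one-sample on differences) test: n = ((z_{α/2} + z_β) / d)².
z_{α/2} + z_β = 2.241 + 0.524 = 2.765.
n = (2.765 / 0.34)² = 8.132² = 66.14.
Round up.

n = 67 pairs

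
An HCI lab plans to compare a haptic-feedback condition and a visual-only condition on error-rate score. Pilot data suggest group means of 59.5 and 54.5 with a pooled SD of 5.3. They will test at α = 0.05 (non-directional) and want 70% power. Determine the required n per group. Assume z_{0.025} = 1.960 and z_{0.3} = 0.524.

n = 14 per group

Cohen's d = |M₁ − M₂| / SD_pooled = |59.5 − 54.5| / 5.3 = 5.0 / 5.3 = 0.943.
For two independent groups with equal n: n = 2·((z_{α/2} + z_β) / d)².
z_{α/2} + z_β = 1.960 + 0.524 = 2.484.
n = 2 × (2.484 / 0.943)² = 2 × 2.634² = 2 × 6.94 = 13.9.
Round up to the next whole participant.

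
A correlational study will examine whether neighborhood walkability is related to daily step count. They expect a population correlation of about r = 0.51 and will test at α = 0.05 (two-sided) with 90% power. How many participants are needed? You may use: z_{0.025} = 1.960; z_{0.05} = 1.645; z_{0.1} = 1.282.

Fisher's z: C = ½·ln((1+r)/(1−r)) = ½·ln(3.0816) = 0.5627.
n = ((z_{α/2} + z_β)/C)² + 3.
(1.960 + 1.282) / 0.5627 = 3.242 / 0.5627 = 5.762.
n = 5.762² + 3 = 33.19 + 3 = 36.2.
Round up.

n = 37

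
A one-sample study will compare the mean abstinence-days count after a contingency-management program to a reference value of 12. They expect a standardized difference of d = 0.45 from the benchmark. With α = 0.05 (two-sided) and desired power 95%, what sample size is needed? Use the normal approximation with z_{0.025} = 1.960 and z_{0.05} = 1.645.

n = 65

For a one-sample test: n = ((z_{α/2} + z_β) / d)².
z_{α/2} + z_β = 1.960 + 1.645 = 3.605.
n = (3.605 / 0.45)² = 8.011² = 64.18.
Round up.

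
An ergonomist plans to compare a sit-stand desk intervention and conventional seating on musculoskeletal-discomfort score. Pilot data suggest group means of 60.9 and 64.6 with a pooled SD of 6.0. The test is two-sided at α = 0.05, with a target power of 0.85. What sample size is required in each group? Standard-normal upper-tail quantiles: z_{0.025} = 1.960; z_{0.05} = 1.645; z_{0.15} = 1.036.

Cohen's d = |M₁ − M₂| / SD_pooled = |60.9 − 64.6| / 6.0 = 3.7 / 6.0 = 0.617.
For two independent groups with equal n: n = 2·((z_{α/2} + z_β) / d)².
z_{α/2} + z_β = 1.960 + 1.036 = 2.996.
n = 2 × (2.996 / 0.617)² = 2 × 4.856² = 2 × 23.58 = 47.2.
Round up to the next whole participant.

n = 48 per group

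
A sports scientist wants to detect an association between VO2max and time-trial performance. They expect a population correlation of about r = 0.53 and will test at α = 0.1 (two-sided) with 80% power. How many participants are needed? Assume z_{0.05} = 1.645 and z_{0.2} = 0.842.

n = 21

Fisher's z: C = ½·ln((1+r)/(1−r)) = ½·ln(3.2553) = 0.5901.
n = ((z_{α/2} + z_β)/C)² + 3.
(1.645 + 0.842) / 0.5901 = 2.487 / 0.5901 = 4.215.
n = 4.215² + 3 = 17.76 + 3 = 20.8.
Round up.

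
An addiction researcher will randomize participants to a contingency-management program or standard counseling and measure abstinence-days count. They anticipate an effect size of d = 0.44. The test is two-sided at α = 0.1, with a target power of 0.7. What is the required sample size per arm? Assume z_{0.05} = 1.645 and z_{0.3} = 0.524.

n = 49 per group

For two independent groups with equal n: n = 2·((z_{α/2} + z_β) / d)².
z_{α/2} + z_β = 1.645 + 0.524 = 2.169.
n = 2 × (2.169 / 0.44)² = 2 × 4.930² = 2 × 24.30 = 48.6.
Round up to the next whole participant.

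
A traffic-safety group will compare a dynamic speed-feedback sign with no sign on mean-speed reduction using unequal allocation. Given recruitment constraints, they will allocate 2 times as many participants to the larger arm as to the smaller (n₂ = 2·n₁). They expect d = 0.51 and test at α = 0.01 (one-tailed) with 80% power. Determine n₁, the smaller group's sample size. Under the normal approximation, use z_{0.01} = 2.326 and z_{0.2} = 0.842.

With allocation ratio k = n₂/n₁ = 2, Var(x̄₁−x̄₂) = σ²(1/n₁ + 1/(k·n₁)) = σ²·(k+1)/(k·n₁).
So n₁ = (1 + 1/k)·((z_{α} + z_β)/d)² = 1.500 × (3.168/0.51)².
n₁ = 1.500 × 38.59 = 57.9.
Round up: n₁ = 58, giving n₂ = 2 × 58 = 116.

n₁ = 58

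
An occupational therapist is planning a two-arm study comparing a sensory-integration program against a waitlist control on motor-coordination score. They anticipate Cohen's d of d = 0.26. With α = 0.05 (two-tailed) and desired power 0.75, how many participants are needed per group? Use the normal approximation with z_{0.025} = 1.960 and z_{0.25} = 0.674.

For two independent groups with equal n: n = 2·((z_{α/2} + z_β) / d)².
z_{α/2} + z_β = 1.960 + 0.674 = 2.634.
n = 2 × (2.634 / 0.26)² = 2 × 10.131² = 2 × 102.63 = 205.3.
Round up to the next whole participant.

n = 206 per group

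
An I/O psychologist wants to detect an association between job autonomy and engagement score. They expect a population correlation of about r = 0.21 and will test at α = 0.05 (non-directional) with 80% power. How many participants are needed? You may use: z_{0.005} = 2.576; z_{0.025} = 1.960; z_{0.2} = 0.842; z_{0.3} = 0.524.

n = 176

Fisher's z: C = ½·ln((1+r)/(1−r)) = ½·ln(1.5316) = 0.2132.
n = ((z_{α/2} + z_β)/C)² + 3.
(1.960 + 0.842) / 0.2132 = 2.802 / 0.2132 = 13.143.
n = 13.143² + 3 = 172.73 + 3 = 175.7.
Round up.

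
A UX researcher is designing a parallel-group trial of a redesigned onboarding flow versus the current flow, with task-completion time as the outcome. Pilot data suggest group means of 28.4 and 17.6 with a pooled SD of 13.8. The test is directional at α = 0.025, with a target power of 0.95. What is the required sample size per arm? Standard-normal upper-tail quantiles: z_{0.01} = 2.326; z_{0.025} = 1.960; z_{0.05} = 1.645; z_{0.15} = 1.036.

Cohen's d = |M₁ − M₂| / SD_pooled = |28.4 − 17.6| / 13.8 = 10.8 / 13.8 = 0.783.
For two independent groups with equal n: n = 2·((z_{α} + z_β) / d)².
z_{α} + z_β = 1.960 + 1.645 = 3.605.
n = 2 × (3.605 / 0.783)² = 2 × 4.604² = 2 × 21.20 = 42.4.
Round up to the next whole participant.

n = 43 per group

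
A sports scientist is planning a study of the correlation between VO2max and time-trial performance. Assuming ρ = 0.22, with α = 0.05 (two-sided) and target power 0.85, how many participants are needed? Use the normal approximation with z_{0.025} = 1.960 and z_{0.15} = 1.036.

Fisher's z: C = ½·ln((1+r)/(1−r)) = ½·ln(1.5641) = 0.2237.
n = ((z_{α/2} + z_β)/C)² + 3.
(1.960 + 1.036) / 0.2237 = 2.996 / 0.2237 = 13.393.
n = 13.393² + 3 = 179.37 + 3 = 182.4.
Round up.

n = 183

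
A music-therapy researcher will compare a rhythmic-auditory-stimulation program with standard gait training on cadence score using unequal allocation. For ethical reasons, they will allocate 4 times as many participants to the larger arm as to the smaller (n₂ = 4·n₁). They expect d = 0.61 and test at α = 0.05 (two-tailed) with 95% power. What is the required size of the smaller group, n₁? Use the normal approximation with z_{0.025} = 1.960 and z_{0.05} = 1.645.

n₁ = 44

With allocation ratio k = n₂/n₁ = 4, Var(x̄₁−x̄₂) = σ²(1/n₁ + 1/(k·n₁)) = σ²·(k+1)/(k·n₁).
So n₁ = (1 + 1/k)·((z_{α/2} + z_β)/d)² = 1.250 × (3.605/0.61)².
n₁ = 1.250 × 34.93 = 43.7.
Round up: n₁ = 44, giving n₂ = 4 × 44 = 176.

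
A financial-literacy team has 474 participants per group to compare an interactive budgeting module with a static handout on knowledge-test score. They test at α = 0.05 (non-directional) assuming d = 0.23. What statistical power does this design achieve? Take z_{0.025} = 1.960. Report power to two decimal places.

For two equal groups, power = Φ(d·√(n/2) − z_{α/2}).
d·√(n/2) = 0.23 × √(474/2) = 0.23 × 15.395 = 3.541.
z_β = 3.541 − 1.960 = 1.581.
Power = Φ(1.581) = 0.943.

power ≈ 0.94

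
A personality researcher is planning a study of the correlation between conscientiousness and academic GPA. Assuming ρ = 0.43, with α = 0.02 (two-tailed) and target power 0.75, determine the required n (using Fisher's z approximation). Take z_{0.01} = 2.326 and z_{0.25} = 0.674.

n = 46

Fisher's z: C = ½·ln((1+r)/(1−r)) = ½·ln(2.5088) = 0.4599.
n = ((z_{α/2} + z_β)/C)² + 3.
(2.326 + 0.674) / 0.4599 = 3.000 / 0.4599 = 6.523.
n = 6.523² + 3 = 42.55 + 3 = 45.6.
Round up.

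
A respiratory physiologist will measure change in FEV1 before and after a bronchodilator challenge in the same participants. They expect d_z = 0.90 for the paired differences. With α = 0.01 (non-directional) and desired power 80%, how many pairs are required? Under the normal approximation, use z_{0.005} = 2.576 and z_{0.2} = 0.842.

For a paired (one-sample on differences) test: n = ((z_{α/2} + z_β) / d)².
z_{α/2} + z_β = 2.576 + 0.842 = 3.418.
n = (3.418 / 0.90)² = 3.798² = 14.42.
Round up.

n = 15 pairs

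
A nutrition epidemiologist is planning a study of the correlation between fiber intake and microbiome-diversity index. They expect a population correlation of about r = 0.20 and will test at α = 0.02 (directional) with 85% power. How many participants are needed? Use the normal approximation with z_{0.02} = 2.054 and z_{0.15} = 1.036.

Fisher's z: C = ½·ln((1+r)/(1−r)) = ½·ln(1.5000) = 0.2027.
n = ((z_{α} + z_β)/C)² + 3.
(2.054 + 1.036) / 0.2027 = 3.090 / 0.2027 = 15.244.
n = 15.244² + 3 = 232.39 + 3 = 235.4.
Round up.

n = 236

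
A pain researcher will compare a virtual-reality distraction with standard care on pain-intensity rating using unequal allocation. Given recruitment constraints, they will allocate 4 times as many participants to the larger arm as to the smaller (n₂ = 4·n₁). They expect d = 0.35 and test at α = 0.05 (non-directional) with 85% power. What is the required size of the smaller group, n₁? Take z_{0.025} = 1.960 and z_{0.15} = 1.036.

With allocation ratio k = n₂/n₁ = 4, Var(x̄₁−x̄₂) = σ²(1/n₁ + 1/(k·n₁)) = σ²·(k+1)/(k·n₁).
So n₁ = (1 + 1/k)·((z_{α/2} + z_β)/d)² = 1.250 × (2.996/0.35)².
n₁ = 1.250 × 73.27 = 91.6.
Round up: n₁ = 92, giving n₂ = 4 × 92 = 368.

n₁ = 92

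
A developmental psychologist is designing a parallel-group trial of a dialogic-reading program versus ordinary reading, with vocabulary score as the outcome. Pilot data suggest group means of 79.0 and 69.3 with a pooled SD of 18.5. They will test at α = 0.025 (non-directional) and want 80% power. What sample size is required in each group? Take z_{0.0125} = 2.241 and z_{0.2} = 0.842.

n = 70 per group

Cohen's d = |M₁ − M₂| / SD_pooled = |79.0 − 69.3| / 18.5 = 9.7 / 18.5 = 0.524.
For two independent groups with equal n: n = 2·((z_{α/2} + z_β) / d)².
z_{α/2} + z_β = 2.241 + 0.842 = 3.083.
n = 2 × (3.083 / 0.524)² = 2 × 5.884² = 2 × 34.62 = 69.2.
Round up to the next whole participant.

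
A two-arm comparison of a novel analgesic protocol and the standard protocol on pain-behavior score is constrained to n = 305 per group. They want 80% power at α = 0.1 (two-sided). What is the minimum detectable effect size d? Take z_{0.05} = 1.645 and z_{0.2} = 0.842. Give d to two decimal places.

d_min ≈ 0.20

For two independent groups of n = 305 each: d_min = (z_{α/2} + z_β)·√(2/n).
z-sum = 1.645 + 0.842 = 2.487.
d_min = 2.487 × √(2/305) = 2.487 × 0.0810 = 0.201.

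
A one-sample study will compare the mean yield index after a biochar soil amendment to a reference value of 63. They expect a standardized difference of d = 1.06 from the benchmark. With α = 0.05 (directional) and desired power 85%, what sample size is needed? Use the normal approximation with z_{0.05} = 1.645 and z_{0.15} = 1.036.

For a one-sample test: n = ((z_{α} + z_β) / d)².
z_{α} + z_β = 1.645 + 1.036 = 2.681.
n = (2.681 / 1.06)² = 2.529² = 6.40.
Round up.

n = 7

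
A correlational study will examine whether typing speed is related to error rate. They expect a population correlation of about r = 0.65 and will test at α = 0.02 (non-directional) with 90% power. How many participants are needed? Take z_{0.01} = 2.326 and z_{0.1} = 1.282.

n = 25

Fisher's z: C = ½·ln((1+r)/(1−r)) = ½·ln(4.7143) = 0.7753.
n = ((z_{α/2} + z_β)/C)² + 3.
(2.326 + 1.282) / 0.7753 = 3.608 / 0.7753 = 4.654.
n = 4.654² + 3 = 21.66 + 3 = 24.7.
Round up.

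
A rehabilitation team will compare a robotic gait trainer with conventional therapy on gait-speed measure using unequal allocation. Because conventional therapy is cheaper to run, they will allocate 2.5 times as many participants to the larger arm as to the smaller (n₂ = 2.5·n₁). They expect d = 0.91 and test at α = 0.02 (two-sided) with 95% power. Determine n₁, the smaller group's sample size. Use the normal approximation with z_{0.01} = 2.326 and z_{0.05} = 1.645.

With allocation ratio k = n₂/n₁ = 2.5, Var(x̄₁−x̄₂) = σ²(1/n₁ + 1/(k·n₁)) = σ²·(k+1)/(k·n₁).
So n₁ = (1 + 1/k)·((z_{α/2} + z_β)/d)² = 1.400 × (3.971/0.91)².
n₁ = 1.400 × 19.04 = 26.7.
Round up: n₁ = 27, giving n₂ = ⌈2.5 × 27⌉ = ⌈67.5⌉ = 68.

n₁ = 27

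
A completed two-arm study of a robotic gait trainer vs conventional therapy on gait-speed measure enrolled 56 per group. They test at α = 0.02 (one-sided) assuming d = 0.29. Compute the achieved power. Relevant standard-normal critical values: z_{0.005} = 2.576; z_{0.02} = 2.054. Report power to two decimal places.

power ≈ 0.30

For two equal groups, power = Φ(d·√(n/2) − z_{α}).
d·√(n/2) = 0.29 × √(56/2) = 0.29 × 5.292 = 1.535.
z_β = 1.535 − 2.054 = -0.519.
Power = Φ(-0.519) = 0.302.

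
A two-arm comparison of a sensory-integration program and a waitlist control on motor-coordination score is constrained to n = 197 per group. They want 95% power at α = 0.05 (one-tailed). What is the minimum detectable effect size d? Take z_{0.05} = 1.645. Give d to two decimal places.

For two independent groups of n = 197 each: d_min = (z_{α} + z_β)·√(2/n).
z-sum = 1.645 + 1.645 = 3.290.
d_min = 3.290 × √(2/197) = 3.290 × 0.1008 = 0.331.

d_min ≈ 0.33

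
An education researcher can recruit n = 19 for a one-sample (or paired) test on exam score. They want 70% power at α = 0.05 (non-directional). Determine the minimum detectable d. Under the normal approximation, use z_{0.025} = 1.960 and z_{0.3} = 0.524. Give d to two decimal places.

d_min ≈ 0.57

For a single sample (or paired design) of n = 19: d_min = (z_{α/2} + z_β)/√n.
z-sum = 1.960 + 0.524 = 2.484.
d_min = 2.484 / √19 = 2.484 / 4.359 = 0.570.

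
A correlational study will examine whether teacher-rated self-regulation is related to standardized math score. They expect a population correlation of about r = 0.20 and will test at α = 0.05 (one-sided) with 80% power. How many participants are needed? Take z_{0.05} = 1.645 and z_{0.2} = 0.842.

n = 154

Fisher's z: C = ½·ln((1+r)/(1−r)) = ½·ln(1.5000) = 0.2027.
n = ((z_{α} + z_β)/C)² + 3.
(1.645 + 0.842) / 0.2027 = 2.487 / 0.2027 = 12.269.
n = 12.269² + 3 = 150.54 + 3 = 153.5.
Round up.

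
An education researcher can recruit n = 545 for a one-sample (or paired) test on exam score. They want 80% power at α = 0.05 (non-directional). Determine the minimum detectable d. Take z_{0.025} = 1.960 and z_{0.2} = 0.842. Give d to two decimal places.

For a single sample (or paired design) of n = 545: d_min = (z_{α/2} + z_β)/√n.
z-sum = 1.960 + 0.842 = 2.802.
d_min = 2.802 / √545 = 2.802 / 23.345 = 0.120.

d_min ≈ 0.12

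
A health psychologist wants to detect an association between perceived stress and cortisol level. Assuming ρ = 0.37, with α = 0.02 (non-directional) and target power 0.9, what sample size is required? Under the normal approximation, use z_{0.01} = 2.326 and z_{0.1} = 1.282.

Fisher's z: C = ½·ln((1+r)/(1−r)) = ½·ln(2.1746) = 0.3884.
n = ((z_{α/2} + z_β)/C)² + 3.
(2.326 + 1.282) / 0.3884 = 3.608 / 0.3884 = 9.289.
n = 9.289² + 3 = 86.29 + 3 = 89.3.
Round up.

n = 90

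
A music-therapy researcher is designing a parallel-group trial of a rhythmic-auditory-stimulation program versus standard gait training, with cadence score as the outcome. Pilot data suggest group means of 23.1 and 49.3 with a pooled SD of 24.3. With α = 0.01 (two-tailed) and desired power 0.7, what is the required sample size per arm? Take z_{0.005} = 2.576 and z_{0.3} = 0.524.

n = 17 per group

Cohen's d = |M₁ − M₂| / SD_pooled = |23.1 − 49.3| / 24.3 = 26.2 / 24.3 = 1.078.
For two independent groups with equal n: n = 2·((z_{α/2} + z_β) / d)².
z_{α/2} + z_β = 2.576 + 0.524 = 3.100.
n = 2 × (3.100 / 1.078)² = 2 × 2.876² = 2 × 8.27 = 16.5.
Round up to the next whole participant.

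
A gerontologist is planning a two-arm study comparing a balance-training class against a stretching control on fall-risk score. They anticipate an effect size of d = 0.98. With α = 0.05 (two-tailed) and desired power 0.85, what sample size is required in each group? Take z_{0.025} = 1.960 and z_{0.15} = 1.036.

n = 19 per group

For two independent groups with equal n: n = 2·((z_{α/2} + z_β) / d)².
z_{α/2} + z_β = 1.960 + 1.036 = 2.996.
n = 2 × (2.996 / 0.98)² = 2 × 3.057² = 2 × 9.35 = 18.7.
Round up to the next whole participant.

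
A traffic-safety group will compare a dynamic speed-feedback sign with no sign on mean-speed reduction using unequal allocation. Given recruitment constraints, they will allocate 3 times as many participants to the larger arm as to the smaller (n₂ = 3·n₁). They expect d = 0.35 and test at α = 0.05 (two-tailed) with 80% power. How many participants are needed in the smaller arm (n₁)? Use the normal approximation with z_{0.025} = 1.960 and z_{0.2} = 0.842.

With allocation ratio k = n₂/n₁ = 3, Var(x̄₁−x̄₂) = σ²(1/n₁ + 1/(k·n₁)) = σ²·(k+1)/(k·n₁).
So n₁ = (1 + 1/k)·((z_{α/2} + z_β)/d)² = 1.333 × (2.802/0.35)².
n₁ = 1.333 × 64.09 = 85.5.
Round up: n₁ = 86, giving n₂ = 3 × 86 = 258.

n₁ = 86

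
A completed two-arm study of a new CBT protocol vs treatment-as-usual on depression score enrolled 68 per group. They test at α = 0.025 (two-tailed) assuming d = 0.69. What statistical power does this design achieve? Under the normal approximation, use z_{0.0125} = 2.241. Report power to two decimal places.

For two equal groups, power = Φ(d·√(n/2) − z_{α/2}).
d·√(n/2) = 0.69 × √(68/2) = 0.69 × 5.831 = 4.023.
z_β = 4.023 − 2.241 = 1.782.
Power = Φ(1.782) = 0.963.

power ≈ 0.96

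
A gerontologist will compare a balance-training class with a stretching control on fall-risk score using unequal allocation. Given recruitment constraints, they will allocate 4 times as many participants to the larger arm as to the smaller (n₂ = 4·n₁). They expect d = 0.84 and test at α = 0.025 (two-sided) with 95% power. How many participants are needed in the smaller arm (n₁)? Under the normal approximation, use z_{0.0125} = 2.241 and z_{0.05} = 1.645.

With allocation ratio k = n₂/n₁ = 4, Var(x̄₁−x̄₂) = σ²(1/n₁ + 1/(k·n₁)) = σ²·(k+1)/(k·n₁).
So n₁ = (1 + 1/k)·((z_{α/2} + z_β)/d)² = 1.250 × (3.886/0.84)².
n₁ = 1.250 × 21.40 = 26.8.
Round up: n₁ = 27, giving n₂ = 4 × 27 = 108.

n₁ = 27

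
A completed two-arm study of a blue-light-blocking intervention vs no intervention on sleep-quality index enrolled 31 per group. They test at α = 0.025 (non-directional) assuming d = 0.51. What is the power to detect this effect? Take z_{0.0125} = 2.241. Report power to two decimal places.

For two equal groups, power = Φ(d·√(n/2) − z_{α/2}).
d·√(n/2) = 0.51 × √(31/2) = 0.51 × 3.937 = 2.008.
z_β = 2.008 − 2.241 = -0.233.
Power = Φ(-0.233) = 0.408.

power ≈ 0.41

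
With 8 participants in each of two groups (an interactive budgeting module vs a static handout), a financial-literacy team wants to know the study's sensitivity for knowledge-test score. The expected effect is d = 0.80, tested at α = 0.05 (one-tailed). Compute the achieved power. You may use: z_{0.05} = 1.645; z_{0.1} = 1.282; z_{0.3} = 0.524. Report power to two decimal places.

For two equal groups, power = Φ(d·√(n/2) − z_{α}).
d·√(n/2) = 0.80 × √(8/2) = 0.80 × 2.000 = 1.600.
z_β = 1.600 − 1.645 = -0.045.
Power = Φ(-0.045) = 0.482.

power ≈ 0.48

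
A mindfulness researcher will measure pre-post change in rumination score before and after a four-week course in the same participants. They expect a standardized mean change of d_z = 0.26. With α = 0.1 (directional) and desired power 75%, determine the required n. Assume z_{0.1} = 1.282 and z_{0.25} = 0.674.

n = 57 pairs

For a paired (one-sample on differences) test: n = ((z_{α} + z_β) / d)².
z_{α} + z_β = 1.282 + 0.674 = 1.956.
n = (1.956 / 0.26)² = 7.523² = 56.60.
Round up.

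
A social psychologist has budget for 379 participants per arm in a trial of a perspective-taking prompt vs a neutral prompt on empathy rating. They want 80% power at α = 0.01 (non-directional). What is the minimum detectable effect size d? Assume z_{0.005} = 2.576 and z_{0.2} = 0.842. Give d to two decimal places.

For two independent groups of n = 379 each: d_min = (z_{α/2} + z_β)·√(2/n).
z-sum = 2.576 + 0.842 = 3.418.
d_min = 3.418 × √(2/379) = 3.418 × 0.0726 = 0.248.

d_min ≈ 0.25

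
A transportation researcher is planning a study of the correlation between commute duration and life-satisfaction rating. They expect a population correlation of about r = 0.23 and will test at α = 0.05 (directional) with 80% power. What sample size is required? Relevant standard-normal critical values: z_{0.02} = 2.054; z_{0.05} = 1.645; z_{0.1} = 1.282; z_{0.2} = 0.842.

n = 116

Fisher's z: C = ½·ln((1+r)/(1−r)) = ½·ln(1.5974) = 0.2342.
n = ((z_{α} + z_β)/C)² + 3.
(1.645 + 0.842) / 0.2342 = 2.487 / 0.2342 = 10.619.
n = 10.619² + 3 = 112.77 + 3 = 115.8.
Round up.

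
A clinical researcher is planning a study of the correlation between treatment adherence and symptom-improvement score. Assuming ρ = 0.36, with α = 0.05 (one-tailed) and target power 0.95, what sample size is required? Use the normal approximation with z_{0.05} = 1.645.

n = 80

Fisher's z: C = ½·ln((1+r)/(1−r)) = ½·ln(2.1250) = 0.3769.
n = ((z_{α} + z_β)/C)² + 3.
(1.645 + 1.645) / 0.3769 = 3.290 / 0.3769 = 8.729.
n = 8.729² + 3 = 76.20 + 3 = 79.2.
Round up.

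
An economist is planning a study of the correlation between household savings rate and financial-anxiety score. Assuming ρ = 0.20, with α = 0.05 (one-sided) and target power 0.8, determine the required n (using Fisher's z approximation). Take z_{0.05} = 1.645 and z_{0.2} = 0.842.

Fisher's z: C = ½·ln((1+r)/(1−r)) = ½·ln(1.5000) = 0.2027.
n = ((z_{α} + z_β)/C)² + 3.
(1.645 + 0.842) / 0.2027 = 2.487 / 0.2027 = 12.269.
n = 12.269² + 3 = 150.54 + 3 = 153.5.
Round up.

n = 154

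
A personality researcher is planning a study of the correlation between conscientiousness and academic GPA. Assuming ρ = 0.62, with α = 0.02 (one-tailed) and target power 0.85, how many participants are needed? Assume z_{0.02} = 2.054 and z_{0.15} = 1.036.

Fisher's z: C = ½·ln((1+r)/(1−r)) = ½·ln(4.2632) = 0.7250.
n = ((z_{α} + z_β)/C)² + 3.
(2.054 + 1.036) / 0.7250 = 3.090 / 0.7250 = 4.262.
n = 4.262² + 3 = 18.17 + 3 = 21.2.
Round up.

n = 22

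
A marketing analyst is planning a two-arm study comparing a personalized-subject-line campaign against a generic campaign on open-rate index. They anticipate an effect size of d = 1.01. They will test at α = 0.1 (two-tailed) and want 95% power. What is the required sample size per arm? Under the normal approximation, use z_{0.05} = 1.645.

For two independent groups with equal n: n = 2·((z_{α/2} + z_β) / d)².
z_{α/2} + z_β = 1.645 + 1.645 = 3.290.
n = 2 × (3.290 / 1.01)² = 2 × 3.257² = 2 × 10.61 = 21.2.
Round up to the next whole participant.

n = 22 per group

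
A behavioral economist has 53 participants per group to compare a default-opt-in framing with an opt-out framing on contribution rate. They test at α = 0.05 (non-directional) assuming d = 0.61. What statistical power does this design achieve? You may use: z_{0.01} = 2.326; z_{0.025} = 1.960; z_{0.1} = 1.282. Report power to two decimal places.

power ≈ 0.88

For two equal groups, power = Φ(d·√(n/2) − z_{α/2}).
d·√(n/2) = 0.61 × √(53/2) = 0.61 × 5.148 = 3.140.
z_β = 3.140 − 1.960 = 1.180.
Power = Φ(1.180) = 0.881.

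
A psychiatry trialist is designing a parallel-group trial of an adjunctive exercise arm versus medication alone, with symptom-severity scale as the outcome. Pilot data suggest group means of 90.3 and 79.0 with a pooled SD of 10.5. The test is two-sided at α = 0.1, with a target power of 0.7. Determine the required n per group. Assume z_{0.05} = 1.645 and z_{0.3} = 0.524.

n = 9 per group

Cohen's d = |M₁ − M₂| / SD_pooled = |90.3 − 79.0| / 10.5 = 11.3 / 10.5 = 1.076.
For two independent groups with equal n: n = 2·((z_{α/2} + z_β) / d)².
z_{α/2} + z_β = 1.645 + 0.524 = 2.169.
n = 2 × (2.169 / 1.076)² = 2 × 2.016² = 2 × 4.06 = 8.1.
Round up to the next whole participant.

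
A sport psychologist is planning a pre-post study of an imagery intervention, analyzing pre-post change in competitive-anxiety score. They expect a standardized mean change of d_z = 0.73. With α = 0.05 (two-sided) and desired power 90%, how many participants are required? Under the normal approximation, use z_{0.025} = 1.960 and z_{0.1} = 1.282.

n = 20 pairs

For a paired (one-sample on differences) test: n = ((z_{α/2} + z_β) / d)².
z_{α/2} + z_β = 1.960 + 1.282 = 3.242.
n = (3.242 / 0.73)² = 4.441² = 19.72.
Round up.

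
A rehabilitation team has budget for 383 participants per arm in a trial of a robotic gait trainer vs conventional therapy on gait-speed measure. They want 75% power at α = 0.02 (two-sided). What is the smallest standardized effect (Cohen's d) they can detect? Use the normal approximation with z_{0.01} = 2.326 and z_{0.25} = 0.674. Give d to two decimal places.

For two independent groups of n = 383 each: d_min = (z_{α/2} + z_β)·√(2/n).
z-sum = 2.326 + 0.674 = 3.000.
d_min = 3.000 × √(2/383) = 3.000 × 0.0723 = 0.217.

d_min ≈ 0.22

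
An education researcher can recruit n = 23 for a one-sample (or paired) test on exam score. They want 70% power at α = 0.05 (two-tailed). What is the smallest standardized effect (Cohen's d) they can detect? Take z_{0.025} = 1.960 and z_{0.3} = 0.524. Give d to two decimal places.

For a single sample (or paired design) of n = 23: d_min = (z_{α/2} + z_β)/√n.
z-sum = 1.960 + 0.524 = 2.484.
d_min = 2.484 / √23 = 2.484 / 4.796 = 0.518.

d_min ≈ 0.52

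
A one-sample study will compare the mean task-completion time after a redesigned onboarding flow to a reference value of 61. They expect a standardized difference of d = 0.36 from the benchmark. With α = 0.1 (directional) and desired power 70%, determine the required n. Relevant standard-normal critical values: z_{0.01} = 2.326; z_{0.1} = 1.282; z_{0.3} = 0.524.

n = 26

For a one-sample test: n = ((z_{α} + z_β) / d)².
z_{α} + z_β = 1.282 + 0.524 = 1.806.
n = (1.806 / 0.36)² = 5.017² = 25.17.
Round up.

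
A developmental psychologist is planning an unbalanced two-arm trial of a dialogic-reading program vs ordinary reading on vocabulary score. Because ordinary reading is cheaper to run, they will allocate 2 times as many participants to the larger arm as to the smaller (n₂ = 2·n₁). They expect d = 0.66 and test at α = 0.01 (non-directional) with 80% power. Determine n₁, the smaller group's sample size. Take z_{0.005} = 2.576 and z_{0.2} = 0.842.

n₁ = 41

With allocation ratio k = n₂/n₁ = 2, Var(x̄₁−x̄₂) = σ²(1/n₁ + 1/(k·n₁)) = σ²·(k+1)/(k·n₁).
So n₁ = (1 + 1/k)·((z_{α/2} + z_β)/d)² = 1.500 × (3.418/0.66)².
n₁ = 1.500 × 26.82 = 40.2.
Round up: n₁ = 41, giving n₂ = 2 × 41 = 82.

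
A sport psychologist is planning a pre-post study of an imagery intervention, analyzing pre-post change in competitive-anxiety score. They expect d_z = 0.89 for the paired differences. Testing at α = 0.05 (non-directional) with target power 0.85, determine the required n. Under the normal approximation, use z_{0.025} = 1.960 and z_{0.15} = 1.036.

For a paired (one-sample on differences) test: n = ((z_{α/2} + z_β) / d)².
z_{α/2} + z_β = 1.960 + 1.036 = 2.996.
n = (2.996 / 0.89)² = 3.366² = 11.33.
Round up.

n = 12 pairs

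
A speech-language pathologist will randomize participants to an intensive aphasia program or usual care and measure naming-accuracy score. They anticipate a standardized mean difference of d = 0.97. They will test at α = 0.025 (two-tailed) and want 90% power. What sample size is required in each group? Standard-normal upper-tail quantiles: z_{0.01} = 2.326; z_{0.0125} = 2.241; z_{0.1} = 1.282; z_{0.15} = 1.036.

n = 27 per group

For two independent groups with equal n: n = 2·((z_{α/2} + z_β) / d)².
z_{α/2} + z_β = 2.241 + 1.282 = 3.523.
n = 2 × (3.523 / 0.97)² = 2 × 3.632² = 2 × 13.19 = 26.4.
Round up to the next whole participant.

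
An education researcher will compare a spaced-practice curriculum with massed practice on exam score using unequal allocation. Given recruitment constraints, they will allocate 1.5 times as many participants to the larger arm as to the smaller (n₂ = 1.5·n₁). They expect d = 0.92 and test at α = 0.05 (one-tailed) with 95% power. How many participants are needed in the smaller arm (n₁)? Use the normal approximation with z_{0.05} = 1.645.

n₁ = 22

With allocation ratio k = n₂/n₁ = 1.5, Var(x̄₁−x̄₂) = σ²(1/n₁ + 1/(k·n₁)) = σ²·(k+1)/(k·n₁).
So n₁ = (1 + 1/k)·((z_{α} + z_β)/d)² = 1.667 × (3.290/0.92)².
n₁ = 1.667 × 12.79 = 21.3.
Round up: n₁ = 22, giving n₂ = 1.5 × 22 = 33.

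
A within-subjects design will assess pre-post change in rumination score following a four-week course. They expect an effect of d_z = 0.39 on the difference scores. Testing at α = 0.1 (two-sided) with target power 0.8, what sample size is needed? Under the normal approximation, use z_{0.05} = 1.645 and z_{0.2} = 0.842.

n = 41 pairs

For a paired (one-sample on differences) test: n = ((z_{α/2} + z_β) / d)².
z_{α/2} + z_β = 1.645 + 0.842 = 2.487.
n = (2.487 / 0.39)² = 6.377² = 40.67.
Round up.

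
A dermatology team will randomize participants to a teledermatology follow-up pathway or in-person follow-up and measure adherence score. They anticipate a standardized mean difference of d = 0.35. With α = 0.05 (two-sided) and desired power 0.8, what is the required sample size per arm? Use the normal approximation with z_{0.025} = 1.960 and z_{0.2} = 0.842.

For two independent groups with equal n: n = 2·((z_{α/2} + z_β) / d)².
z_{α/2} + z_β = 1.960 + 0.842 = 2.802.
n = 2 × (2.802 / 0.35)² = 2 × 8.006² = 2 × 64.09 = 128.2.
Round up to the next whole participant.

n = 129 per group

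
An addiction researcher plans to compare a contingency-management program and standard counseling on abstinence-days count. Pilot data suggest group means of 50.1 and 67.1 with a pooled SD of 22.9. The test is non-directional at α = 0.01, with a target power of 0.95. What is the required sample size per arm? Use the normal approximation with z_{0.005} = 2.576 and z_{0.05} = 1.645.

n = 65 per group

Cohen's d = |M₁ − M₂| / SD_pooled = |50.1 − 67.1| / 22.9 = 17.0 / 22.9 = 0.742.
For two independent groups with equal n: n = 2·((z_{α/2} + z_β) / d)².
z_{α/2} + z_β = 2.576 + 1.645 = 4.221.
n = 2 × (4.221 / 0.742)² = 2 × 5.689² = 2 × 32.36 = 64.7.
Round up to the next whole participant.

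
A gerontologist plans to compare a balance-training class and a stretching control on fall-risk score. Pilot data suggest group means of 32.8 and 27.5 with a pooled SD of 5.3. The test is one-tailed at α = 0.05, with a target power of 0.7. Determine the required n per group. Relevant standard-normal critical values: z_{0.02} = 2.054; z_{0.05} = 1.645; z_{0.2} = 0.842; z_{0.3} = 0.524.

n = 10 per group

Cohen's d = |M₁ − M₂| / SD_pooled = |32.8 − 27.5| / 5.3 = 5.3 / 5.3 = 1.000.
For two independent groups with equal n: n = 2·((z_{α} + z_β) / d)².
z_{α} + z_β = 1.645 + 0.524 = 2.169.
n = 2 × (2.169 / 1.000)² = 2 × 2.169² = 2 × 4.70 = 9.4.
Round up to the next whole participant.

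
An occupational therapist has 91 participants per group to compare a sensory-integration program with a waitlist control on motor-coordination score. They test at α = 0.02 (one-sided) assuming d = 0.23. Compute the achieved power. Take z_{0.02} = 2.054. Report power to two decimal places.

For two equal groups, power = Φ(d·√(n/2) − z_{α}).
d·√(n/2) = 0.23 × √(91/2) = 0.23 × 6.745 = 1.551.
z_β = 1.551 − 2.054 = -0.503.
Power = Φ(-0.503) = 0.308.

power ≈ 0.31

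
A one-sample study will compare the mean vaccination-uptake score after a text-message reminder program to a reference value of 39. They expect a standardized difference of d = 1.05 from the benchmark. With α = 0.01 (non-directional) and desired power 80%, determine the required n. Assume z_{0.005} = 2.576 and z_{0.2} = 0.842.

n = 11

For a one-sample test: n = ((z_{α/2} + z_β) / d)².
z_{α/2} + z_β = 2.576 + 0.842 = 3.418.
n = (3.418 / 1.05)² = 3.255² = 10.60.
Round up.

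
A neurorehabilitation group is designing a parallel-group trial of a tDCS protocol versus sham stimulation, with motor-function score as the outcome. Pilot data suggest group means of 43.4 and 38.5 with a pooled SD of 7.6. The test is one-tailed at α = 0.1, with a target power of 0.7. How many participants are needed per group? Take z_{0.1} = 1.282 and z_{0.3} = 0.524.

n = 16 per group

Cohen's d = |M₁ − M₂| / SD_pooled = |43.4 − 38.5| / 7.6 = 4.9 / 7.6 = 0.645.
For two independent groups with equal n: n = 2·((z_{α} + z_β) / d)².
z_{α} + z_β = 1.282 + 0.524 = 1.806.
n = 2 × (1.806 / 0.645)² = 2 × 2.800² = 2 × 7.84 = 15.7.
Round up to the next whole participant.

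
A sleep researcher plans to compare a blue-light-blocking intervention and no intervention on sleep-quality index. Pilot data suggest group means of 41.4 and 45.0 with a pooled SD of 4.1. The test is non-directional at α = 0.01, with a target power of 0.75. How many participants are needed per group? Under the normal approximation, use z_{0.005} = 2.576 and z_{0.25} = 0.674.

Cohen's d = |M₁ − M₂| / SD_pooled = |41.4 − 45.0| / 4.1 = 3.6 / 4.1 = 0.878.
For two independent groups with equal n: n = 2·((z_{α/2} + z_β) / d)².
z_{α/2} + z_β = 2.576 + 0.674 = 3.250.
n = 2 × (3.250 / 0.878)² = 2 × 3.702² = 2 × 13.70 = 27.4.
Round up to the next whole participant.

n = 28 per group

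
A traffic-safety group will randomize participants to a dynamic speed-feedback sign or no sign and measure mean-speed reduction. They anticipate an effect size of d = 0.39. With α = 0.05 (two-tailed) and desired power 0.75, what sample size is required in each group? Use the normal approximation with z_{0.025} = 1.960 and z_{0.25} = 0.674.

n = 92 per group

For two independent groups with equal n: n = 2·((z_{α/2} + z_β) / d)².
z_{α/2} + z_β = 1.960 + 0.674 = 2.634.
n = 2 × (2.634 / 0.39)² = 2 × 6.754² = 2 × 45.61 = 91.2.
Round up to the next whole participant.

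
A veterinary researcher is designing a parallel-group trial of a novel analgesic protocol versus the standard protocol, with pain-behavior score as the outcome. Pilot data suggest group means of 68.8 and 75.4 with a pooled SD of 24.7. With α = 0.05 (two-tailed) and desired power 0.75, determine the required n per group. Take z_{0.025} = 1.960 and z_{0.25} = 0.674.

n = 195 per group

Cohen's d = |M₁ − M₂| / SD_pooled = |68.8 − 75.4| / 24.7 = 6.6 / 24.7 = 0.267.
For two independent groups with equal n: n = 2·((z_{α/2} + z_β) / d)².
z_{α/2} + z_β = 1.960 + 0.674 = 2.634.
n = 2 × (2.634 / 0.267)² = 2 × 9.865² = 2 × 97.32 = 194.6.
Round up to the next whole participant.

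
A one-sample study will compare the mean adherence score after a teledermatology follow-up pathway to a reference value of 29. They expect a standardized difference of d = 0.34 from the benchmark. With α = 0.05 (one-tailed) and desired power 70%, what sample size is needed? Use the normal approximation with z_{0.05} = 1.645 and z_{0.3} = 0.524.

For a one-sample test: n = ((z_{α} + z_β) / d)².
z_{α} + z_β = 1.645 + 0.524 = 2.169.
n = (2.169 / 0.34)² = 6.379² = 40.70.
Round up.

n = 41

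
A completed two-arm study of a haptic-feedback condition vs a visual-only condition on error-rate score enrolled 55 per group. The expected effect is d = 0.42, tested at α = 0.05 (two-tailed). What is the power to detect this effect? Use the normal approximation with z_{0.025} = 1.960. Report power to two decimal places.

For two equal groups, power = Φ(d·√(n/2) − z_{α/2}).
d·√(n/2) = 0.42 × √(55/2) = 0.42 × 5.244 = 2.202.
z_β = 2.202 − 1.960 = 0.242.
Power = Φ(0.242) = 0.596.

power ≈ 0.60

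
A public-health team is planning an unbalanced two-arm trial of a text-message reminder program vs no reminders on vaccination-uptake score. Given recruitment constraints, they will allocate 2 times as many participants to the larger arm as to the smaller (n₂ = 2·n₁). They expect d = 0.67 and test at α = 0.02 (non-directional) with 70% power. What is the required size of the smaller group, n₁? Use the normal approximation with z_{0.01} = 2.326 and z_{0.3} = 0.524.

n₁ = 28

With allocation ratio k = n₂/n₁ = 2, Var(x̄₁−x̄₂) = σ²(1/n₁ + 1/(k·n₁)) = σ²·(k+1)/(k·n₁).
So n₁ = (1 + 1/k)·((z_{α/2} + z_β)/d)² = 1.500 × (2.850/0.67)².
n₁ = 1.500 × 18.09 = 27.1.
Round up: n₁ = 28, giving n₂ = 2 × 28 = 56.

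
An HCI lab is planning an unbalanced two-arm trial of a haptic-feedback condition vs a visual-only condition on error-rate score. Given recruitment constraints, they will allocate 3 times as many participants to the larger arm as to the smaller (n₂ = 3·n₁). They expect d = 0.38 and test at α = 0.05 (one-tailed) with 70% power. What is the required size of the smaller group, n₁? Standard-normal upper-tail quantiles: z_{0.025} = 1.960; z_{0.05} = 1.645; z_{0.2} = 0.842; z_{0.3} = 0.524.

n₁ = 44

With allocation ratio k = n₂/n₁ = 3, Var(x̄₁−x̄₂) = σ²(1/n₁ + 1/(k·n₁)) = σ²·(k+1)/(k·n₁).
So n₁ = (1 + 1/k)·((z_{α} + z_β)/d)² = 1.333 × (2.169/0.38)².
n₁ = 1.333 × 32.58 = 43.4.
Round up: n₁ = 44, giving n₂ = 3 × 44 = 132.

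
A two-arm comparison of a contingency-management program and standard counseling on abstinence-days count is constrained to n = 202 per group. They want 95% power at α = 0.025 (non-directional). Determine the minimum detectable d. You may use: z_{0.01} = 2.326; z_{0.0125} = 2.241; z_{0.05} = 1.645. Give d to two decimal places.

For two independent groups of n = 202 each: d_min = (z_{α/2} + z_β)·√(2/n).
z-sum = 2.241 + 1.645 = 3.886.
d_min = 3.886 × √(2/202) = 3.886 × 0.0995 = 0.387.

d_min ≈ 0.39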